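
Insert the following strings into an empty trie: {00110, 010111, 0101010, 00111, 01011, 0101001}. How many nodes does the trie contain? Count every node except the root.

16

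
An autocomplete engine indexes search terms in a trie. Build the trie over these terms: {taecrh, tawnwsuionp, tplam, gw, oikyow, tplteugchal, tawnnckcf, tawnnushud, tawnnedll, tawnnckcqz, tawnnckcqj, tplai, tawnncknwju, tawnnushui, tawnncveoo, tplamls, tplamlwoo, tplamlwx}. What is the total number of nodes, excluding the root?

Trace insertions, counting only characters that open a new branch:
  "taecrh" → 6 new (t, a, e, c, r, h)
  "tawnwsuionp" → prefix "ta" already present; 9 new (w, n, w, s, u, i, o, n, p)
  "tplam" → prefix "t" already present; 4 new (p, l, a, m)
  "gw" → 2 new (g, w)
  "oikyow" → 6 new (o, i, k, y, o, w)
  "tplteugchal" → prefix "tpl" already present; 8 new (t, e, u, g, c, h, a, l)
  "tawnnckcf" → prefix "tawn" already present; 5 new (n, c, k, c, f)
  "tawnnushud" → prefix "tawnn" already present; 5 new (u, s, h, u, d)
  "tawnnedll" → prefix "tawnn" already present; 4 new (e, d, l, l)
  "tawnnckcqz" → prefix "tawnnckc" already present; 2 new (q, z)
  "tawnnckcqj" → prefix "tawnnckcq" already present; 1 new (j)
  "tplai" → prefix "tpla" already present; 1 new (i)
  "tawnncknwju" → prefix "tawnnck" already present; 4 new (n, w, j, u)
  "tawnnushui" → prefix "tawnnushu" already present; 1 new (i)
  "tawnncveoo" → prefix "tawnnc" already present; 4 new (v, e, o, o)
  "tplamls" → prefix "tplam" already present; 2 new (l, s)
  "tplamlwoo" → prefix "tplaml" already present; 3 new (w, o, o)
  "tplamlwx" → prefix "tplamlw" already present; 1 new (x)
Total nodes = 6 + 9 + 4 + 2 + 6 + 8 + 5 + 5 + 4 + 2 + 1 + 1 + 4 + 1 + 4 + 2 + 3 + 1 = 68

68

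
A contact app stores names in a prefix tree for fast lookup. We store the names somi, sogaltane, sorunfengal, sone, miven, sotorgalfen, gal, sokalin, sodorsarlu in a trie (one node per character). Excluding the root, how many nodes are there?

52

Trace insertions, counting only characters that open a new branch:
  "somi" → 4 new (s, o, m, i)
  "sogaltane" → prefix "so" already present; 7 new (g, a, l, t, a, n, e)
  "sorunfengal" → prefix "so" already present; 9 new (r, u, n, f, e, n, g, a, l)
  "sone" → prefix "so" already present; 2 new (n, e)
  "miven" → 5 new (m, i, v, e, n)
  "sotorgalfen" → prefix "so" already present; 9 new (t, o, r, g, a, l, f, e, n)
  "gal" → 3 new (g, a, l)
  "sokalin" → prefix "so" already present; 5 new (k, a, l, i, n)
  "sodorsarlu" → prefix "so" already present; 8 new (d, o, r, s, a, r, l, u)
Total nodes = 4 + 7 + 9 + 2 + 5 + 9 + 3 + 5 + 8 = 52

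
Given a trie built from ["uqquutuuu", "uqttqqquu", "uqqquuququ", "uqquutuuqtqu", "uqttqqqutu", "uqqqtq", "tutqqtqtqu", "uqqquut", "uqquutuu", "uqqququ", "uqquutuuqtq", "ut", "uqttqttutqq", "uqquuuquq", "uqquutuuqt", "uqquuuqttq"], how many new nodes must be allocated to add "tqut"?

Walking "tqut" from the root, the first 1 characters ("t") follow existing edges; "q" is the first miss.
Each of the 3 remaining characters creates one node.

3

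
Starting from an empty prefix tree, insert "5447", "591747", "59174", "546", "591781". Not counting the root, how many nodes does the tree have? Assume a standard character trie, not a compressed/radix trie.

12

Trace insertions, counting only characters that open a new branch:
  "5447" → 4 new (5, 4, 4, 7)
  "591747" → prefix "5" already present; 5 new (9, 1, 7, 4, 7)
  "59174" → prefix "59174" already present; 0 new (none)
  "546" → prefix "54" already present; 1 new (6)
  "591781" → prefix "5917" already present; 2 new (8, 1)
Total nodes = 4 + 5 + 0 + 1 + 2 = 12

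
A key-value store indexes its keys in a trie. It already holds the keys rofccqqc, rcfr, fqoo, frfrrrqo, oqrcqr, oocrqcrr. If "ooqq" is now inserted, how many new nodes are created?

2

"oo" is already a path in the trie; the remaining "qq" must be added.
New nodes needed: |"ooqq"| − 2 = 4 − 2 = 2.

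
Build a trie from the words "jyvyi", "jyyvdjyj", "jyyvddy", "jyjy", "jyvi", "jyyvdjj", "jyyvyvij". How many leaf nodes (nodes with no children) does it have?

A leaf is a node with no children — equivalently, the end of a word that is not a proper prefix of any other stored word.
Those words: "jyjy", "jyvi", "jyvyi", "jyyvddy", "jyyvdjj", "jyyvdjyj", "jyyvyvij"
Leaf count: 7

7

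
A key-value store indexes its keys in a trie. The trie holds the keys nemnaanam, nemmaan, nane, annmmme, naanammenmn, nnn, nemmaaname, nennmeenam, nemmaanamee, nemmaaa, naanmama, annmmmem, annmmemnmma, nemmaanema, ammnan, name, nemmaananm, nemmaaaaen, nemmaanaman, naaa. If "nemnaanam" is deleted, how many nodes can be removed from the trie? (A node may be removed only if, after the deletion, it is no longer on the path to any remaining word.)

6

After clearing the end-marker at "nemnaanam", prune upward until reaching a node still needed by another word.
The suffix "naanam" (6 nodes) is used only by "nemnaanam"; the node for "nem" still has the child "m", so pruning stops there.
Nodes removed: 6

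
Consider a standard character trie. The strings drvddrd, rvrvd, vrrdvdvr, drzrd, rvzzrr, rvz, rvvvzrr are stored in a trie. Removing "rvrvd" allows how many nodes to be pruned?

3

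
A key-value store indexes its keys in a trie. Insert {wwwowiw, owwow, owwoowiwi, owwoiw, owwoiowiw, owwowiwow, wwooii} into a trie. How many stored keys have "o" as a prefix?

5

Traverse to the node for "o", then collect every word in that subtree.
Words under "o": owwoiowiw, owwoiw, owwoowiwi, owwow, owwowiwow
Count: 5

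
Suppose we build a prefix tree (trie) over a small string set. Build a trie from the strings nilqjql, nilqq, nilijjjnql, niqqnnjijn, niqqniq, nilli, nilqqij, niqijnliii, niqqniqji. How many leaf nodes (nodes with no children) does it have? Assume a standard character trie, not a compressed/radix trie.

A leaf is a node with no children — equivalently, the end of a word that is not a proper prefix of any other stored word.
Those words: "nilijjjnql", "nilli", "nilqjql", "nilqqij", "niqijnliii", "niqqniqji", "niqqnnjijn"
Leaf count: 7

7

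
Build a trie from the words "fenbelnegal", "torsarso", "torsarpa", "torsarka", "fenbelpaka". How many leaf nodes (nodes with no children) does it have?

5

Leaves are exactly the stored words that no other stored word extends.
Those words: "fenbelnegal", "fenbelpaka", "torsarka", "torsarpa", "torsarso"
Leaf count: 5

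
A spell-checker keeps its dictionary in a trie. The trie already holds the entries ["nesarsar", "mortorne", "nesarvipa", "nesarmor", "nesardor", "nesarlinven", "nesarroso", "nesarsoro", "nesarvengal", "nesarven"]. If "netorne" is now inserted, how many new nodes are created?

5

The longest prefix of "netorne" already in the trie is "ne" (length 2).
New nodes needed: |"netorne"| − 2 = 7 − 2 = 5.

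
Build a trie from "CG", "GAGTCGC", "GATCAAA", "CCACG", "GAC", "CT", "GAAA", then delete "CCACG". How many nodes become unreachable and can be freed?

4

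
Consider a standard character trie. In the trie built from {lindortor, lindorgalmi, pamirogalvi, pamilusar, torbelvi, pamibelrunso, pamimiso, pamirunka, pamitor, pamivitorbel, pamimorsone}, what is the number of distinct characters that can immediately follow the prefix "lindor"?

The children of the "lindor" node are the distinct next characters among strings starting with "lindor".
Distinct next characters after "lindor": g, t.
That node has 2 child edges.

2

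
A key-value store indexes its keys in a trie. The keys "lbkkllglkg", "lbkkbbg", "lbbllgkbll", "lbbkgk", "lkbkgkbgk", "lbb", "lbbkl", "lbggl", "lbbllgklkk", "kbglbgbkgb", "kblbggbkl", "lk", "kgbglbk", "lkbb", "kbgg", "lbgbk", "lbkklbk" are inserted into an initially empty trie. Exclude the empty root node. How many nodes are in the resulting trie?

For each word, the new-node count is its length minus the longest prefix already in the trie:
  "lbkkllglkg" → 10 new (l, b, k, k, l, l, g, l, k, g)
  "lbkkbbg" → prefix "lbkk" already present; 3 new (b, b, g)
  "lbbllgkbll" → prefix "lb" already present; 8 new (b, l, l, g, k, b, l, l)
  "lbbkgk" → prefix "lbb" already present; 3 new (k, g, k)
  "lkbkgkbgk" → prefix "l" already present; 8 new (k, b, k, g, k, b, g, k)
  "lbb" → prefix "lbb" already present; 0 new (none)
  "lbbkl" → prefix "lbbk" already present; 1 new (l)
  "lbggl" → prefix "lb" already present; 3 new (g, g, l)
  "lbbllgklkk" → prefix "lbbllgk" already present; 3 new (l, k, k)
  "kbglbgbkgb" → 10 new (k, b, g, l, b, g, b, k, g, b)
  "kblbggbkl" → prefix "kb" already present; 7 new (l, b, g, g, b, k, l)
  "lk" → prefix "lk" already present; 0 new (none)
  "kgbglbk" → prefix "k" already present; 6 new (g, b, g, l, b, k)
  "lkbb" → prefix "lkb" already present; 1 new (b)
  "kbgg" → prefix "kbg" already present; 1 new (g)
  "lbgbk" → prefix "lbg" already present; 2 new (b, k)
  "lbkklbk" → prefix "lbkkl" already present; 2 new (b, k)
Total nodes = 10 + 3 + 8 + 3 + 8 + 0 + 1 + 3 + 3 + 10 + 7 + 0 + 6 + 1 + 1 + 2 + 2 = 68

68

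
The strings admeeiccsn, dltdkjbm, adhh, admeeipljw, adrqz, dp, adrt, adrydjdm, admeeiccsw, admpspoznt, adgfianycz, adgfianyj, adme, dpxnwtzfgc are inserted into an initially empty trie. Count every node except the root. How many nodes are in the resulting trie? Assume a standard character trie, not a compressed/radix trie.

59

For each word, the new-node count is its length minus the longest prefix already in the trie:
  "admeeiccsn" → 10 new (a, d, m, e, e, i, c, c, s, n)
  "dltdkjbm" → 8 new (d, l, t, d, k, j, b, m)
  "adhh" → prefix "ad" already present; 2 new (h, h)
  "admeeipljw" → prefix "admeei" already present; 4 new (p, l, j, w)
  "adrqz" → prefix "ad" already present; 3 new (r, q, z)
  "dp" → prefix "d" already present; 1 new (p)
  "adrt" → prefix "adr" already present; 1 new (t)
  "adrydjdm" → prefix "adr" already present; 5 new (y, d, j, d, m)
  "admeeiccsw" → prefix "admeeiccs" already present; 1 new (w)
  "admpspoznt" → prefix "adm" already present; 7 new (p, s, p, o, z, n, t)
  "adgfianycz" → prefix "ad" already present; 8 new (g, f, i, a, n, y, c, z)
  "adgfianyj" → prefix "adgfiany" already present; 1 new (j)
  "adme" → prefix "adme" already present; 0 new (none)
  "dpxnwtzfgc" → prefix "dp" already present; 8 new (x, n, w, t, z, f, g, c)
Total nodes = 10 + 8 + 2 + 4 + 3 + 1 + 1 + 5 + 1 + 7 + 8 + 1 + 0 + 8 = 59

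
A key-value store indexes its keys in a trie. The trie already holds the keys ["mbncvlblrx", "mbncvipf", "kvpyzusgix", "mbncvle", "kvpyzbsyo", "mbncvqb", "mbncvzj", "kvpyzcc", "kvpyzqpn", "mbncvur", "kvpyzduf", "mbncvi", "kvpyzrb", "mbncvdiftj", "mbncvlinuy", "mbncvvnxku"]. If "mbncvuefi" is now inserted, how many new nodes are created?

3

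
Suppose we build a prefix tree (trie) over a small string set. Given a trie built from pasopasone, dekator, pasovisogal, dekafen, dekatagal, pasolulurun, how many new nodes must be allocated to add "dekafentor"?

Walking "dekafentor" from the root, the first 7 characters ("dekafen") follow existing edges; "t" is the first miss.
Each of the 3 remaining characters creates one node.

3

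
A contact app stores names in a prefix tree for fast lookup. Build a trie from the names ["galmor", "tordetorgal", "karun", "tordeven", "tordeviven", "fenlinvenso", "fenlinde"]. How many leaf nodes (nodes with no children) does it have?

7

A leaf is a node with no children — equivalently, the end of a word that is not a proper prefix of any other stored word.
Those words: "fenlinde", "fenlinvenso", "galmor", "karun", "tordetorgal", "tordeven", "tordeviven"
Leaf count: 7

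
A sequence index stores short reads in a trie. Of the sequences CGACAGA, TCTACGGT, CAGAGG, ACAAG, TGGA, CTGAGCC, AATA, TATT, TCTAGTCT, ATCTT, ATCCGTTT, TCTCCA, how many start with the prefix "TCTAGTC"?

Traverse to the node for "TCTAGTC", then collect every word in that subtree.
Matches: "TCTAGTCT"
Count: 1

1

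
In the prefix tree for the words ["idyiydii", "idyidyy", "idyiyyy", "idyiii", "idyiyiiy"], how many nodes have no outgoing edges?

Leaves are exactly the stored words that no other stored word extends.
Those words: "idyidyy", "idyiii", "idyiydii", "idyiyiiy", "idyiyyy"
Leaf count: 5

5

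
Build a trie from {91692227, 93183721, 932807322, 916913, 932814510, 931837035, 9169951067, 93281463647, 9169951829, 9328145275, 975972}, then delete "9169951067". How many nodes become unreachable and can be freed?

A node on "9169951067"'s path can go only if nothing else ends at it or branches off below it.
The suffix "067" (3 nodes) is used only by "9169951067"; the node for "9169951" still has the child "8", so pruning stops there.
Nodes removed: 3

3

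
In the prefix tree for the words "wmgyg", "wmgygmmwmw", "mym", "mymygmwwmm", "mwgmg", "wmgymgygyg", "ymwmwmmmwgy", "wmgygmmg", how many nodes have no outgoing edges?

6

Leaves are exactly the stored words that no other stored word extends.
Those words: "mwgmg", "mymygmwwmm", "wmgygmmg", "wmgygmmwmw", "wmgymgygyg", "ymwmwmmmwgy"
Leaf count: 6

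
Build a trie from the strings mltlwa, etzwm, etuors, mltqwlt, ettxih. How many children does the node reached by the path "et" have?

Walk "et" from the root, arriving at one node.
Characters that immediately follow "et" among the stored strings: {t, u, z}.
That node has 3 child edges.

3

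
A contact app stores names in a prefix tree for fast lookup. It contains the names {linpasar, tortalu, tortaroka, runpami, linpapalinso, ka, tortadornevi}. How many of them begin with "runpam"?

1

Traverse to the node for "runpam", then collect every word in that subtree.
Matches: "runpami"
Count: 1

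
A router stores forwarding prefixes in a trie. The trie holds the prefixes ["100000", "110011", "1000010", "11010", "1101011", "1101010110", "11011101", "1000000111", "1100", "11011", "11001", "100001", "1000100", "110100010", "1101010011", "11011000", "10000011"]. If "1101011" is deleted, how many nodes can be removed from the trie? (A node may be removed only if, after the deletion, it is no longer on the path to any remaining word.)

1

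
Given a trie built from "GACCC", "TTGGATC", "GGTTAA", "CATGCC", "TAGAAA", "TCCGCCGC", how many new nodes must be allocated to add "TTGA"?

The longest prefix of "TTGA" already in the trie is "TTG" (length 3).
So 4 − 3 = 1 new nodes.

1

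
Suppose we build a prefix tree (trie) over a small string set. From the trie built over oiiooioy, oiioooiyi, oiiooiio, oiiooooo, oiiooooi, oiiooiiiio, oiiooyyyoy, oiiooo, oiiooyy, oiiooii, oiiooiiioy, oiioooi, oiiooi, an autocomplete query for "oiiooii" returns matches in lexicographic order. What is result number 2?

Words with prefix "oiiooii", in lexicographic order: "oiiooii", "oiiooiiiio", "oiiooiiioy", "oiiooiio"
The 2nd is oiiooiiiio.

oiiooiiiio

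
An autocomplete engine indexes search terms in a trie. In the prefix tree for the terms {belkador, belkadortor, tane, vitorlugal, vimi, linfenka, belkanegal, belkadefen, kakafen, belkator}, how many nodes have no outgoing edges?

9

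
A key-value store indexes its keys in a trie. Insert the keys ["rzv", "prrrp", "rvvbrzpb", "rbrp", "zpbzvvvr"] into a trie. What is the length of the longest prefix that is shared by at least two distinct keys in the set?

1

Equivalently: take the maximum, over all pairs, of their longest common prefix length.
e.g. "rbrp" and "rvvbrzpb" share the prefix "r" of length 1; no pair shares a longer one.
Longest shared-prefix length: 1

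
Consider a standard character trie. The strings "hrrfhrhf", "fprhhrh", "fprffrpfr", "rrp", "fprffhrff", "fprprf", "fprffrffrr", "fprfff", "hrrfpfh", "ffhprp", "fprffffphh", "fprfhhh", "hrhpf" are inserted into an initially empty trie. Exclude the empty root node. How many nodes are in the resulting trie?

54

For each word, the new-node count is its length minus the longest prefix already in the trie:
  "hrrfhrhf" → 8 new (h, r, r, f, h, r, h, f)
  "fprhhrh" → 7 new (f, p, r, h, h, r, h)
  "fprffrpfr" → prefix "fpr" already present; 6 new (f, f, r, p, f, r)
  "rrp" → 3 new (r, r, p)
  "fprffhrff" → prefix "fprff" already present; 4 new (h, r, f, f)
  "fprprf" → prefix "fpr" already present; 3 new (p, r, f)
  "fprffrffrr" → prefix "fprffr" already present; 4 new (f, f, r, r)
  "fprfff" → prefix "fprff" already present; 1 new (f)
  "hrrfpfh" → prefix "hrrf" already present; 3 new (p, f, h)
  "ffhprp" → prefix "f" already present; 5 new (f, h, p, r, p)
  "fprffffphh" → prefix "fprfff" already present; 4 new (f, p, h, h)
  "fprfhhh" → prefix "fprf" already present; 3 new (h, h, h)
  "hrhpf" → prefix "hr" already present; 3 new (h, p, f)
Total nodes = 8 + 7 + 6 + 3 + 4 + 3 + 4 + 1 + 3 + 5 + 4 + 3 + 3 = 54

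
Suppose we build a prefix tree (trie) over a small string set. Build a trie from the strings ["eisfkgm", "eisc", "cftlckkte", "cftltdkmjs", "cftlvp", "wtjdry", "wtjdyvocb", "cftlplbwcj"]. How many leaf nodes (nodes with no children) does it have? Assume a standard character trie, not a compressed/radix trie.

8

A leaf is a node with no children — equivalently, the end of a word that is not a proper prefix of any other stored word.
Those words: "cftlckkte", "cftlplbwcj", "cftltdkmjs", "cftlvp", "eisc", "eisfkgm", "wtjdry", "wtjdyvocb"
Leaf count: 8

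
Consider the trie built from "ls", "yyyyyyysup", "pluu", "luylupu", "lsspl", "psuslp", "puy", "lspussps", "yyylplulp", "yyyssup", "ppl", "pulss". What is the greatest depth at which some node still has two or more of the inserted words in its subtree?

3

Look for the deepest trie node that still has at least two words in its subtree.
"yyylplulp" and "yyyssup" agree on "yyy" (3 characters) before diverging; nothing deeper is shared.
Longest shared-prefix length: 3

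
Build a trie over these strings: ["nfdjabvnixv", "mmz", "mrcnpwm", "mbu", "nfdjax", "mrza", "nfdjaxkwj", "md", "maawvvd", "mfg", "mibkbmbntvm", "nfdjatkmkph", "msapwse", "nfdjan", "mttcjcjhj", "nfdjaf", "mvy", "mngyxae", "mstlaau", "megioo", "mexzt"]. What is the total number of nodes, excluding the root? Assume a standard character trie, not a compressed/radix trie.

90

Trace insertions, counting only characters that open a new branch:
  "nfdjabvnixv" → 11 new (n, f, d, j, a, b, v, n, i, x, v)
  "mmz" → 3 new (m, m, z)
  "mrcnpwm" → prefix "m" already present; 6 new (r, c, n, p, w, m)
  "mbu" → prefix "m" already present; 2 new (b, u)
  "nfdjax" → prefix "nfdja" already present; 1 new (x)
  "mrza" → prefix "mr" already present; 2 new (z, a)
  "nfdjaxkwj" → prefix "nfdjax" already present; 3 new (k, w, j)
  "md" → prefix "m" already present; 1 new (d)
  "maawvvd" → prefix "m" already present; 6 new (a, a, w, v, v, d)
  "mfg" → prefix "m" already present; 2 new (f, g)
  "mibkbmbntvm" → prefix "m" already present; 10 new (i, b, k, b, m, b, n, t, v, m)
  "nfdjatkmkph" → prefix "nfdja" already present; 6 new (t, k, m, k, p, h)
  "msapwse" → prefix "m" already present; 6 new (s, a, p, w, s, e)
  "nfdjan" → prefix "nfdja" already present; 1 new (n)
  "mttcjcjhj" → prefix "m" already present; 8 new (t, t, c, j, c, j, h, j)
  "nfdjaf" → prefix "nfdja" already present; 1 new (f)
  "mvy" → prefix "m" already present; 2 new (v, y)
  "mngyxae" → prefix "m" already present; 6 new (n, g, y, x, a, e)
  "mstlaau" → prefix "ms" already present; 5 new (t, l, a, a, u)
  "megioo" → prefix "m" already present; 5 new (e, g, i, o, o)
  "mexzt" → prefix "me" already present; 3 new (x, z, t)
Total nodes = 11 + 3 + 6 + 2 + 1 + 2 + 3 + 1 + 6 + 2 + 10 + 6 + 6 + 1 + 8 + 1 + 2 + 6 + 5 + 5 + 3 = 90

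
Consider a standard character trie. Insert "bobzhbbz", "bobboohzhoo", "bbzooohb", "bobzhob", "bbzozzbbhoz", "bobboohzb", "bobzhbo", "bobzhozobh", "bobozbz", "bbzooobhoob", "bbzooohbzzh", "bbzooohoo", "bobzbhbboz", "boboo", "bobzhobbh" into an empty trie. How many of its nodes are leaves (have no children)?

13

A leaf is a node with no children — equivalently, the end of a word that is not a proper prefix of any other stored word.
Those words: "bbzooobhoob", "bbzooohbzzh", "bbzooohoo", "bbzozzbbhoz", "bobboohzb", "bobboohzhoo", "boboo", "bobozbz", "bobzbhbboz", "bobzhbbz", "bobzhbo", "bobzhobbh", "bobzhozobh"
Leaf count: 13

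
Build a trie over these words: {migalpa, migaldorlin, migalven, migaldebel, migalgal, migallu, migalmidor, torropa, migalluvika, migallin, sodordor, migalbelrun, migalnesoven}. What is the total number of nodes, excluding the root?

64

Count nodes per top-level branch (shared prefixes stored once):
  'm'-branch (migalbelrun, migaldebel, migaldorlin, migalgal, migallin, migallu, migalluvika, migalmidor, migalnesoven, migalpa, migalven): 49 nodes
  's'-branch (sodordor): 8 nodes
  't'-branch (torropa): 7 nodes
Sum: 64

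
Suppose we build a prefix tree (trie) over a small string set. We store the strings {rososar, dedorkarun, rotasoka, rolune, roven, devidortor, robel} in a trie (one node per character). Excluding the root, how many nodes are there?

Insert word by word; a character creates a node only if that edge doesn't already exist:
  "rososar" → 7 new (r, o, s, o, s, a, r)
  "dedorkarun" → 10 new (d, e, d, o, r, k, a, r, u, n)
  "rotasoka" → prefix "ro" already present; 6 new (t, a, s, o, k, a)
  "rolune" → prefix "ro" already present; 4 new (l, u, n, e)
  "roven" → prefix "ro" already present; 3 new (v, e, n)
  "devidortor" → prefix "de" already present; 8 new (v, i, d, o, r, t, o, r)
  "robel" → prefix "ro" already present; 3 new (b, e, l)
Total nodes = 7 + 10 + 6 + 4 + 3 + 8 + 3 = 41

41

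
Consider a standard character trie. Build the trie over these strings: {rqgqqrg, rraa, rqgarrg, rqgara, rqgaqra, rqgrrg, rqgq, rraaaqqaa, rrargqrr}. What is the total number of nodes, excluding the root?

31

Trie structure (* marks end of a word):
(root)
└─ r
   ├─ q
   │  └─ g
   │     ├─ a
   │     │  ├─ q
   │     │  │  └─ r
   │     │  │     └─ a *
   │     │  └─ r
   │     │     ├─ a *
   │     │     └─ r
   │     │        └─ g *
   │     ├─ q *
   │     │  └─ q
   │     │     └─ r
   │     │        └─ g *
   │     └─ r
   │        └─ r
   │           └─ g *
   └─ r
      └─ a
         ├─ a *
         │  └─ a
         │     └─ q
         │        └─ q
         │           └─ a
         │              └─ a *
         └─ r
            └─ g
               └─ q
                  └─ r
                     └─ r *
Counting every labelled node above: 31.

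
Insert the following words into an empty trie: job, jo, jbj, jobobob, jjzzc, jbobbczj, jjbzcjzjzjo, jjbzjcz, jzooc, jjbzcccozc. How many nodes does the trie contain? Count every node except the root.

Trace insertions, counting only characters that open a new branch:
  "job" → 3 new (j, o, b)
  "jo" → prefix "jo" already present; 0 new (none)
  "jbj" → prefix "j" already present; 2 new (b, j)
  "jobobob" → prefix "job" already present; 4 new (o, b, o, b)
  "jjzzc" → prefix "j" already present; 4 new (j, z, z, c)
  "jbobbczj" → prefix "jb" already present; 6 new (o, b, b, c, z, j)
  "jjbzcjzjzjo" → prefix "jj" already present; 9 new (b, z, c, j, z, j, z, j, o)
  "jjbzjcz" → prefix "jjbz" already present; 3 new (j, c, z)
  "jzooc" → prefix "j" already present; 4 new (z, o, o, c)
  "jjbzcccozc" → prefix "jjbzc" already present; 5 new (c, c, o, z, c)
Total nodes = 3 + 0 + 2 + 4 + 4 + 6 + 9 + 3 + 4 + 5 = 40

40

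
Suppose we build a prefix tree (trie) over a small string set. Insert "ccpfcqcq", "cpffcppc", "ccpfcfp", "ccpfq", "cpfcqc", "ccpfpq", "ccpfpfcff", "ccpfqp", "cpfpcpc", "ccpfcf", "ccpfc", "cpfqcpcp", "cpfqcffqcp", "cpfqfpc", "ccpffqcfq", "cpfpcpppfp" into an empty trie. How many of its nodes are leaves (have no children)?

13

Leaves are exactly the stored words that no other stored word extends.
Those words: "ccpfcfp", "ccpfcqcq", "ccpffqcfq", "ccpfpfcff", "ccpfpq", "ccpfqp", "cpfcqc", "cpffcppc", "cpfpcpc", "cpfpcpppfp", "cpfqcffqcp", "cpfqcpcp", "cpfqfpc"
Leaf count: 13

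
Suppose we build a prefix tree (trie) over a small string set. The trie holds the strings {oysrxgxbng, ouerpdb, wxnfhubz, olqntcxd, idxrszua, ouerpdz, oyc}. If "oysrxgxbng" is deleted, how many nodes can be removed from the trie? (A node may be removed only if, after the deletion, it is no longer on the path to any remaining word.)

A node on "oysrxgxbng"'s path can go only if nothing else ends at it or branches off below it.
The suffix "srxgxbng" (8 nodes) is used only by "oysrxgxbng"; the node for "oy" still has the child "c", so pruning stops there.
Nodes removed: 8

8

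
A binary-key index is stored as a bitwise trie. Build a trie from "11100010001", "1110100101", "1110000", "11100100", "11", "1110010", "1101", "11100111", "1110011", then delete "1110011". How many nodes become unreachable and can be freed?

0

After clearing the end-marker at "1110011", prune upward until reaching a node still needed by another word.
Every node on "1110011" is still needed (e.g. by "11100111"), so nothing is freed.
Nodes removed: 0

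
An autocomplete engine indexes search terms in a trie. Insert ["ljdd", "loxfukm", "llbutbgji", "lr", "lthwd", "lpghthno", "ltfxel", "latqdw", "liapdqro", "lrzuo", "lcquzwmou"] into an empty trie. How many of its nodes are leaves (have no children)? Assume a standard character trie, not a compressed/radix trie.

Leaves are exactly the stored words that no other stored word extends.
Those words: "latqdw", "lcquzwmou", "liapdqro", "ljdd", "llbutbgji", "loxfukm", "lpghthno", "lrzuo", "ltfxel", "lthwd"
Leaf count: 10

10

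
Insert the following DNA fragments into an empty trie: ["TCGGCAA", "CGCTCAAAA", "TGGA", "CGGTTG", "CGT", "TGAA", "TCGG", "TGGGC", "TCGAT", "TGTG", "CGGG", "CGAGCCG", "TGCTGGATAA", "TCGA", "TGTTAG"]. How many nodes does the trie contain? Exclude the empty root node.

49

Trace insertions, counting only characters that open a new branch:
  "TCGGCAA" → 7 new (T, C, G, G, C, A, A)
  "CGCTCAAAA" → 9 new (C, G, C, T, C, A, A, A, A)
  "TGGA" → prefix "T" already present; 3 new (G, G, A)
  "CGGTTG" → prefix "CG" already present; 4 new (G, T, T, G)
  "CGT" → prefix "CG" already present; 1 new (T)
  "TGAA" → prefix "TG" already present; 2 new (A, A)
  "TCGG" → prefix "TCGG" already present; 0 new (none)
  "TGGGC" → prefix "TGG" already present; 2 new (G, C)
  "TCGAT" → prefix "TCG" already present; 2 new (A, T)
  "TGTG" → prefix "TG" already present; 2 new (T, G)
  "CGGG" → prefix "CGG" already present; 1 new (G)
  "CGAGCCG" → prefix "CG" already present; 5 new (A, G, C, C, G)
  "TGCTGGATAA" → prefix "TG" already present; 8 new (C, T, G, G, A, T, A, A)
  "TCGA" → prefix "TCGA" already present; 0 new (none)
  "TGTTAG" → prefix "TGT" already present; 3 new (T, A, G)
Total nodes = 7 + 9 + 3 + 4 + 1 + 2 + 0 + 2 + 2 + 2 + 1 + 5 + 8 + 0 + 3 = 49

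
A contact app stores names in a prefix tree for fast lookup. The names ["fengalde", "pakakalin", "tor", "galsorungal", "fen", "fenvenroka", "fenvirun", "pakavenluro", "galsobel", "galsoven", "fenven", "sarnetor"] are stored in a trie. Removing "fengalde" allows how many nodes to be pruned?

5

Walk "fengalde" from the leaf back toward the root, removing each node that no remaining word uses.
The suffix "galde" (5 nodes) is used only by "fengalde"; the node for "fen" still has the child "v", so pruning stops there.
Nodes removed: 5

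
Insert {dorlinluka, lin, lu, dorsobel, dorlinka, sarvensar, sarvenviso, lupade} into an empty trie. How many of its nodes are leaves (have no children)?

7

A leaf is a node with no children — equivalently, the end of a word that is not a proper prefix of any other stored word.
Those words: "dorlinka", "dorlinluka", "dorsobel", "lin", "lupade", "sarvensar", "sarvenviso"
Leaf count: 7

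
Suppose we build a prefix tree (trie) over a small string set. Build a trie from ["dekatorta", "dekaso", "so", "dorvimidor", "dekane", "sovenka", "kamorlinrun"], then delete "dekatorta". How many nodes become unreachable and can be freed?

5

After clearing the end-marker at "dekatorta", prune upward until reaching a node still needed by another word.
The suffix "torta" (5 nodes) is used only by "dekatorta"; the node for "deka" still has the child "s", so pruning stops there.
Nodes removed: 5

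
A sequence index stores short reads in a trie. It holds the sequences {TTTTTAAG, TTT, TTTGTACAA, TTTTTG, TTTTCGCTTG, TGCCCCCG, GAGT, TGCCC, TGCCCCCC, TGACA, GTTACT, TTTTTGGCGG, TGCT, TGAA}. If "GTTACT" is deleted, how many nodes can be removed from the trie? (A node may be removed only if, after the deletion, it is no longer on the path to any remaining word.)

5

After clearing the end-marker at "GTTACT", prune upward until reaching a node still needed by another word.
The suffix "TTACT" (5 nodes) is used only by "GTTACT"; the node for "G" still has the child "A", so pruning stops there.
Nodes removed: 5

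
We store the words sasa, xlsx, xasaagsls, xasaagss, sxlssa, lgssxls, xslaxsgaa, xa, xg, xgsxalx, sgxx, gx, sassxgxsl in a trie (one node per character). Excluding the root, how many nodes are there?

Count nodes per top-level branch (shared prefixes stored once):
  'g'-branch (gx): 2 nodes
  'l'-branch (lgssxls): 7 nodes
  's'-branch (sasa, sassxgxsl, sgxx, sxlssa): 18 nodes
  'x'-branch (xa, xasaagsls, xasaagss, xg, xgsxalx, xlsx, xslaxsgaa): 27 nodes
Sum: 54

54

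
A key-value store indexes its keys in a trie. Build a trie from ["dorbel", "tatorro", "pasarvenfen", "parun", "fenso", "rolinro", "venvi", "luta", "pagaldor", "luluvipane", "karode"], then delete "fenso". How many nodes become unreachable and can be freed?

After clearing the end-marker at "fenso", prune upward until reaching a node still needed by another word.
No other word shares any prefix with "fenso", so all 5 of its nodes go.
Nodes removed: 5

5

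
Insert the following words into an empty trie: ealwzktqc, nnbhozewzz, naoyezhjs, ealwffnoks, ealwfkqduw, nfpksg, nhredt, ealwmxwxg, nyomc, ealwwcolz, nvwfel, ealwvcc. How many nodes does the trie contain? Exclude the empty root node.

Count nodes per top-level branch (shared prefixes stored once):
  'e'-branch (ealwffnoks, ealwfkqduw, ealwmxwxg, ealwvcc, ealwwcolz, ealwzktqc): 33 nodes
  'n'-branch (naoyezhjs, nfpksg, nhredt, nnbhozewzz, nvwfel, nyomc): 37 nodes
Sum: 70

70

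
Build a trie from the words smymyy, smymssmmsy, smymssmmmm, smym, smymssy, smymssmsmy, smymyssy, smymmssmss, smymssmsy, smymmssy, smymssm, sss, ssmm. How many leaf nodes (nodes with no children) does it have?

A leaf is a node with no children — equivalently, the end of a word that is not a proper prefix of any other stored word.
Those words: "smymmssmss", "smymmssy", "smymssmmmm", "smymssmmsy", "smymssmsmy", "smymssmsy", "smymssy", "smymyssy", "smymyy", "ssmm", "sss"
Leaf count: 11

11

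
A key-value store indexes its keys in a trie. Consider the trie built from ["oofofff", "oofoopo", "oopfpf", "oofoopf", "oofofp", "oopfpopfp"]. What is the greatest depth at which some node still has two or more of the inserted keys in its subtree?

6

The deepest shared node is where two words last agree before diverging.
e.g. "oofoopf" and "oofoopo" share the prefix "oofoop" of length 6; no pair shares a longer one.
Longest shared-prefix length: 6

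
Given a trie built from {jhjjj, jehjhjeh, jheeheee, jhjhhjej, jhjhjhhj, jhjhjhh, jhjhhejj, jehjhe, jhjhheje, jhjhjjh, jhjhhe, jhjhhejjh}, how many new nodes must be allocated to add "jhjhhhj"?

2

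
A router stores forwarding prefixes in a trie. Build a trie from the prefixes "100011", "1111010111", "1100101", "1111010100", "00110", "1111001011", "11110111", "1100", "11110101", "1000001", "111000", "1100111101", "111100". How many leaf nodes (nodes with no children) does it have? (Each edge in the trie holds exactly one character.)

10

A leaf is a node with no children — equivalently, the end of a word that is not a proper prefix of any other stored word.
Those words: "00110", "1000001", "100011", "1100101", "1100111101", "111000", "1111001011", "1111010100", "1111010111", "11110111"
Leaf count: 10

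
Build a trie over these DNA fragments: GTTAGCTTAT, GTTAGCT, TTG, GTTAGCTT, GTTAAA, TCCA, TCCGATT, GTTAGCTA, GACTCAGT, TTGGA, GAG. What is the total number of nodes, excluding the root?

33

Insert word by word; a character creates a node only if that edge doesn't already exist:
  "GTTAGCTTAT" → 10 new (G, T, T, A, G, C, T, T, A, T)
  "GTTAGCT" → prefix "GTTAGCT" already present; 0 new (none)
  "TTG" → 3 new (T, T, G)
  "GTTAGCTT" → prefix "GTTAGCTT" already present; 0 new (none)
  "GTTAAA" → prefix "GTTA" already present; 2 new (A, A)
  "TCCA" → prefix "T" already present; 3 new (C, C, A)
  "TCCGATT" → prefix "TCC" already present; 4 new (G, A, T, T)
  "GTTAGCTA" → prefix "GTTAGCT" already present; 1 new (A)
  "GACTCAGT" → prefix "G" already present; 7 new (A, C, T, C, A, G, T)
  "TTGGA" → prefix "TTG" already present; 2 new (G, A)
  "GAG" → prefix "GA" already present; 1 new (G)
Total nodes = 10 + 0 + 3 + 0 + 2 + 3 + 4 + 1 + 7 + 2 + 1 = 33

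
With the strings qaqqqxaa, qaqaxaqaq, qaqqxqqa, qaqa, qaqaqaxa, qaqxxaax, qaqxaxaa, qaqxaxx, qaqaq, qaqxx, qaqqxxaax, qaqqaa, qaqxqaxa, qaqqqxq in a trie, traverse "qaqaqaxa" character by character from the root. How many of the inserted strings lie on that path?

Traverse "qaqaqaxa" character by character; count nodes along the way that are marked as word ends.
Prefixes of the query that are stored words: "qaqa", "qaqaq", "qaqaqaxa"
Count: 3

3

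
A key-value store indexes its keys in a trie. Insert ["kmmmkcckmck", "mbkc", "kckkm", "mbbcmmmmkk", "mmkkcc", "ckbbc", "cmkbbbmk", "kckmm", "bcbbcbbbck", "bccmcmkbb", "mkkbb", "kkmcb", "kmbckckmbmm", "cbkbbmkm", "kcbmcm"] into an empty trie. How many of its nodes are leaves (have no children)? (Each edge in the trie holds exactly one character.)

15

A leaf is a node with no children — equivalently, the end of a word that is not a proper prefix of any other stored word.
Those words: "bcbbcbbbck", "bccmcmkbb", "cbkbbmkm", "ckbbc", "cmkbbbmk", "kcbmcm", "kckkm", "kckmm", "kkmcb", "kmbckckmbmm", "kmmmkcckmck", "mbbcmmmmkk", "mbkc", "mkkbb", "mmkkcc"
Leaf count: 15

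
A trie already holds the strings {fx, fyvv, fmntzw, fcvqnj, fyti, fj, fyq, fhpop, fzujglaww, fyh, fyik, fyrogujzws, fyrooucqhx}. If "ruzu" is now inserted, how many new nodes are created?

4

Nothing in the trie begins with "r"; the whole of "ruzu" is new.
4 − 0 = 4 new nodes.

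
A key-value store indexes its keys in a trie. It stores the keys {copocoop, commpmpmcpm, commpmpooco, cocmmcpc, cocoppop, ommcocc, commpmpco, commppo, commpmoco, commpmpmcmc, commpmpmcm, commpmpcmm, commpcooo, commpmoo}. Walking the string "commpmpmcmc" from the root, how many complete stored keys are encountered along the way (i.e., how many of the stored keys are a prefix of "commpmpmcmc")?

2

Traverse "commpmpmcmc" character by character; count nodes along the way that are marked as word ends.
Prefixes of the query that are stored words: "commpmpmcm", "commpmpmcmc"
Count: 2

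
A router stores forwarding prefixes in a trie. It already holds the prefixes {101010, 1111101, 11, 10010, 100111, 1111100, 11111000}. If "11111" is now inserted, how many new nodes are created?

Every character of "11111" already lies on an existing path (it is a prefix of some stored word).
No new nodes are needed: 0.

0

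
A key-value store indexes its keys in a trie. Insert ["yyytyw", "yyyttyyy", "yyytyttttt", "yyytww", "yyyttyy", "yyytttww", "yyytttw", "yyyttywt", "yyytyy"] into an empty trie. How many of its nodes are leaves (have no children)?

7

Leaves are exactly the stored words that no other stored word extends.
Those words: "yyytttww", "yyyttywt", "yyyttyyy", "yyytww", "yyytyttttt", "yyytyw", "yyytyy"
Leaf count: 7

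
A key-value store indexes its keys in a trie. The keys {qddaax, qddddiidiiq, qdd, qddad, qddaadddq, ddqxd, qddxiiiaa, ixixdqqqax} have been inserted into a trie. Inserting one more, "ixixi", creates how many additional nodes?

"ixix" is already a path in the trie; the remaining "i" must be added.
New nodes needed: |"ixixi"| − 4 = 5 − 4 = 1.

1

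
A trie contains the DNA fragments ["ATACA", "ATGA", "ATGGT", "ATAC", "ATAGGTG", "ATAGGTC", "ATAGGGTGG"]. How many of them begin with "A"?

7

Walk to "A"; the words in its subtree are exactly those with that prefix.
Words under "A": ATAC, ATACA, ATAGGGTGG, ATAGGTC, ATAGGTG, ATGA, ATGGT
Count: 7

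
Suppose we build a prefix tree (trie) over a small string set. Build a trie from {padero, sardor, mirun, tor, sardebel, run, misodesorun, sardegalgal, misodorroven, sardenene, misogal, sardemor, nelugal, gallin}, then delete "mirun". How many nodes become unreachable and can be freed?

After clearing the end-marker at "mirun", prune upward until reaching a node still needed by another word.
The suffix "run" (3 nodes) is used only by "mirun"; the node for "mi" still has the child "s", so pruning stops there.
Nodes removed: 3

3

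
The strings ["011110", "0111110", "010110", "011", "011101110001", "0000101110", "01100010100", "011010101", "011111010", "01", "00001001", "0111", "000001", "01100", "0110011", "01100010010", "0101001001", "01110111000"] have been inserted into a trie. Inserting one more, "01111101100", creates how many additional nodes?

3

"01111101" is already a path in the trie; the remaining "100" must be added.
Each of the 3 remaining characters creates one node.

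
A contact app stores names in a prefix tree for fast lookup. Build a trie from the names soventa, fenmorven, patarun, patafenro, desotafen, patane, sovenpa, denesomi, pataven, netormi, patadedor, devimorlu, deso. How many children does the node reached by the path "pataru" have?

1

The children of the "pataru" node are the distinct next characters among strings starting with "pataru".
Characters that immediately follow "pataru" among the stored strings: {n}.
That node has 1 child edge.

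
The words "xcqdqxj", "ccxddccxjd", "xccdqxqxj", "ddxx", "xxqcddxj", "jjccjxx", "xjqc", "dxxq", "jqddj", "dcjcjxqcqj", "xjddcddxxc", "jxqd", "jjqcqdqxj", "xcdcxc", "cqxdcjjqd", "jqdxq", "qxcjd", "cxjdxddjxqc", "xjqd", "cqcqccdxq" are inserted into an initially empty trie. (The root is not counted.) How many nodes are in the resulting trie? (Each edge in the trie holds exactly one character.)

116

Insert word by word; a character creates a node only if that edge doesn't already exist:
  "xcqdqxj" → 7 new (x, c, q, d, q, x, j)
  "ccxddccxjd" → 10 new (c, c, x, d, d, c, c, x, j, d)
  "xccdqxqxj" → prefix "xc" already present; 7 new (c, d, q, x, q, x, j)
  "ddxx" → 4 new (d, d, x, x)
  "xxqcddxj" → prefix "x" already present; 7 new (x, q, c, d, d, x, j)
  "jjccjxx" → 7 new (j, j, c, c, j, x, x)
  "xjqc" → prefix "x" already present; 3 new (j, q, c)
  "dxxq" → prefix "d" already present; 3 new (x, x, q)
  "jqddj" → prefix "j" already present; 4 new (q, d, d, j)
  "dcjcjxqcqj" → prefix "d" already present; 9 new (c, j, c, j, x, q, c, q, j)
  "xjddcddxxc" → prefix "xj" already present; 8 new (d, d, c, d, d, x, x, c)
  "jxqd" → prefix "j" already present; 3 new (x, q, d)
  "jjqcqdqxj" → prefix "jj" already present; 7 new (q, c, q, d, q, x, j)
  "xcdcxc" → prefix "xc" already present; 4 new (d, c, x, c)
  "cqxdcjjqd" → prefix "c" already present; 8 new (q, x, d, c, j, j, q, d)
  "jqdxq" → prefix "jqd" already present; 2 new (x, q)
  "qxcjd" → 5 new (q, x, c, j, d)
  "cxjdxddjxqc" → prefix "c" already present; 10 new (x, j, d, x, d, d, j, x, q, c)
  "xjqd" → prefix "xjq" already present; 1 new (d)
  "cqcqccdxq" → prefix "cq" already present; 7 new (c, q, c, c, d, x, q)
Total nodes = 7 + 10 + 7 + 4 + 7 + 7 + 3 + 3 + 4 + 9 + 8 + 3 + 7 + 4 + 8 + 2 + 5 + 10 + 1 + 7 = 116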